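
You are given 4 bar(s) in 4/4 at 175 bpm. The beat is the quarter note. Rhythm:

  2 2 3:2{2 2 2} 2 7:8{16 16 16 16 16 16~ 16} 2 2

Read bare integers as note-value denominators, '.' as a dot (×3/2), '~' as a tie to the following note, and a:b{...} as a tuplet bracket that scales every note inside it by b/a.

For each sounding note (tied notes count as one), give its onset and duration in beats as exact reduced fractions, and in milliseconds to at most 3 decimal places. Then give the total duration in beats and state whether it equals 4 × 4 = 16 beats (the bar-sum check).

1) 0.0ms=0b +685.714ms=2b
2) 685.714ms=2b +685.714ms=2b
3) 1371.429ms=4b +457.143ms=4/3b
4) 1828.571ms=16/3b +457.143ms=4/3b
5) 2285.714ms=20/3b +457.143ms=4/3b
6) 2742.857ms=8b +685.714ms=2b
7) 3428.571ms=10b +97.959ms=2/7b
8) 3526.531ms=72/7b +97.959ms=2/7b
9) 3624.49ms=74/7b +97.959ms=2/7b
10) 3722.449ms=76/7b +97.959ms=2/7b
11) 3820.408ms=78/7b +97.959ms=2/7b
12) 3918.367ms=80/7b +195.918ms=4/7b
13) 4114.286ms=12b +685.714ms=2b
14) 4800.0ms=14b +685.714ms=2b
Σ=16b of 16 (175bpm 4/4) — PASS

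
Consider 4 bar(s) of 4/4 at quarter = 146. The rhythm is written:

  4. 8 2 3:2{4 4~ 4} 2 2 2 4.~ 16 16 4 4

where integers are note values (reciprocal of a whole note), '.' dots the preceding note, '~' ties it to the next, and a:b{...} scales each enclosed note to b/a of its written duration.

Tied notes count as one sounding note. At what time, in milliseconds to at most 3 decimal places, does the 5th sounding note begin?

note 5 onset = 14/3b = 1917.808ms

1. 0.0ms @ 0 + 616.438ms (3/2)
2. 616.438ms @ 3/2 + 205.479ms (1/2)
3. 821.918ms @ 2 + 821.918ms (2)
4. 1643.836ms @ 4 + 273.973ms (2/3)
5. 1917.808ms @ 14/3 + 547.945ms (4/3)
6. 2465.753ms @ 6 + 821.918ms (2)
7. 3287.671ms @ 8 + 821.918ms (2)
8. 4109.589ms @ 10 + 821.918ms (2)
9. 4931.507ms @ 12 + 719.178ms (7/4)
10. 5650.685ms @ 55/4 + 102.74ms (1/4)
11. 5753.425ms @ 14 + 410.959ms (1)
12. 6164.384ms @ 15 + 410.959ms (1)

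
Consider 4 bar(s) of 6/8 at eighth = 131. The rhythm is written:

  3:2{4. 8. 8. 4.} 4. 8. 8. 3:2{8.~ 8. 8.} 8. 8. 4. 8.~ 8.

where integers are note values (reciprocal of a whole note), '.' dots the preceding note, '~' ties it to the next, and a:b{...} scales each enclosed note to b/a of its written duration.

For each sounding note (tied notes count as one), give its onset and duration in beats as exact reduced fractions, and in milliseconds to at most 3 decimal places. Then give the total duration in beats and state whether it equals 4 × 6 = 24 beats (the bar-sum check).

1) 0.0ms=0b +916.031ms=2b
2) 916.031ms=2b +458.015ms=1b
3) 1374.046ms=3b +458.015ms=1b
4) 1832.061ms=4b +916.031ms=2b
5) 2748.092ms=6b +1374.046ms=3b
6) 4122.137ms=9b +687.023ms=3/2b
7) 4809.16ms=21/2b +687.023ms=3/2b
8) 5496.183ms=12b +916.031ms=2b
9) 6412.214ms=14b +458.015ms=1b
10) 6870.229ms=15b +687.023ms=3/2b
11) 7557.252ms=33/2b +687.023ms=3/2b
12) 8244.275ms=18b +1374.046ms=3b
13) 9618.321ms=21b +1374.046ms=3b
Σ=24b of 24 (131bpm 6/8) — PASS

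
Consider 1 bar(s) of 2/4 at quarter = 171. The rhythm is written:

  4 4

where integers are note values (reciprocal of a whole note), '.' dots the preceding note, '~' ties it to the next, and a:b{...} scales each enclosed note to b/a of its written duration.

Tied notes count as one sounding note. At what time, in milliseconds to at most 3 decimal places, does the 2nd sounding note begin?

1. 0.0ms @ 0 + 350.877ms (1)
2. 350.877ms @ 1 + 350.877ms (1)

note 2 onset = 1b = 350.877ms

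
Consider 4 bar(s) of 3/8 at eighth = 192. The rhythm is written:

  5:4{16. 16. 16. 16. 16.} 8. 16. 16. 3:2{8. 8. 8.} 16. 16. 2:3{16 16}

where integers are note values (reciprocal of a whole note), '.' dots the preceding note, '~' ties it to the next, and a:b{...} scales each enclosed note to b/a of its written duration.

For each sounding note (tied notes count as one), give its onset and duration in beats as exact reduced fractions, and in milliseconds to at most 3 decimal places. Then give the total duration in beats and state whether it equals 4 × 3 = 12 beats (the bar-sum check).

1) 0.0ms=0b +187.5ms=3/5b
2) 187.5ms=3/5b +187.5ms=3/5b
3) 375.0ms=6/5b +187.5ms=3/5b
4) 562.5ms=9/5b +187.5ms=3/5b
5) 750.0ms=12/5b +187.5ms=3/5b
6) 937.5ms=3b +468.75ms=3/2b
7) 1406.25ms=9/2b +234.375ms=3/4b
8) 1640.625ms=21/4b +234.375ms=3/4b
9) 1875.0ms=6b +312.5ms=1b
10) 2187.5ms=7b +312.5ms=1b
11) 2500.0ms=8b +312.5ms=1b
12) 2812.5ms=9b +234.375ms=3/4b
13) 3046.875ms=39/4b +234.375ms=3/4b
14) 3281.25ms=21/2b +234.375ms=3/4b
15) 3515.625ms=45/4b +234.375ms=3/4b
Σ=12b of 12 (192bpm 3/8) — PASS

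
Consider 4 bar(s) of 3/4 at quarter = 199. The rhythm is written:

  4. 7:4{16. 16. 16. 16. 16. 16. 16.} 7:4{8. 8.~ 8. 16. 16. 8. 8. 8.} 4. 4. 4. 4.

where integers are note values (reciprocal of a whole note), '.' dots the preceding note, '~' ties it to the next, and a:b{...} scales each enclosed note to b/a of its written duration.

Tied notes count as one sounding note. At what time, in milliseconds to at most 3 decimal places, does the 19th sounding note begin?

note 19 onset = 21/2b = 3165.829ms

1. 0.0ms @ 0 + 452.261ms (3/2)
2. 452.261ms @ 3/2 + 64.609ms (3/14)
3. 516.87ms @ 12/7 + 64.609ms (3/14)
4. 581.479ms @ 27/14 + 64.609ms (3/14)
5. 646.088ms @ 15/7 + 64.609ms (3/14)
6. 710.696ms @ 33/14 + 64.609ms (3/14)
7. 775.305ms @ 18/7 + 64.609ms (3/14)
8. 839.914ms @ 39/14 + 64.609ms (3/14)
9. 904.523ms @ 3 + 129.218ms (3/7)
10. 1033.74ms @ 24/7 + 258.435ms (6/7)
11. 1292.175ms @ 30/7 + 64.609ms (3/14)
12. 1356.784ms @ 9/2 + 64.609ms (3/14)
13. 1421.393ms @ 33/7 + 129.218ms (3/7)
14. 1550.61ms @ 36/7 + 129.218ms (3/7)
15. 1679.828ms @ 39/7 + 129.218ms (3/7)
16. 1809.045ms @ 6 + 452.261ms (3/2)
17. 2261.307ms @ 15/2 + 452.261ms (3/2)
18. 2713.568ms @ 9 + 452.261ms (3/2)
19. 3165.829ms @ 21/2 + 452.261ms (3/2)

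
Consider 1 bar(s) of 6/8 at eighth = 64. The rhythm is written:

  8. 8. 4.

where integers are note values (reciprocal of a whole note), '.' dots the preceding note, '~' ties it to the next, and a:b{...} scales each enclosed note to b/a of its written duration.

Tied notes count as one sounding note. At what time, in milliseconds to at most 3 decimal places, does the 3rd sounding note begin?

1. 0.0ms @ 0 + 1406.25ms (3/2)
2. 1406.25ms @ 3/2 + 1406.25ms (3/2)
3. 2812.5ms @ 3 + 2812.5ms (3)

note 3 onset = 3b = 2812.5ms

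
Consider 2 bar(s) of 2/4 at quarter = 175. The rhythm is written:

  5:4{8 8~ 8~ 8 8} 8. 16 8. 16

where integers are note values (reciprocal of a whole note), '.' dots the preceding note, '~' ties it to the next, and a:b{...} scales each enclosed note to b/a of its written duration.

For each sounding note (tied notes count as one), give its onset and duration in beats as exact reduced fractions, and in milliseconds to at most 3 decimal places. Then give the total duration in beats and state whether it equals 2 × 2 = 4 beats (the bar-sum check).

1) 0.0ms=0b +137.143ms=2/5b
2) 137.143ms=2/5b +411.429ms=6/5b
3) 548.571ms=8/5b +137.143ms=2/5b
4) 685.714ms=2b +257.143ms=3/4b
5) 942.857ms=11/4b +85.714ms=1/4b
6) 1028.571ms=3b +257.143ms=3/4b
7) 1285.714ms=15/4b +85.714ms=1/4b
Σ=4b of 4 (175bpm 2/4) — PASS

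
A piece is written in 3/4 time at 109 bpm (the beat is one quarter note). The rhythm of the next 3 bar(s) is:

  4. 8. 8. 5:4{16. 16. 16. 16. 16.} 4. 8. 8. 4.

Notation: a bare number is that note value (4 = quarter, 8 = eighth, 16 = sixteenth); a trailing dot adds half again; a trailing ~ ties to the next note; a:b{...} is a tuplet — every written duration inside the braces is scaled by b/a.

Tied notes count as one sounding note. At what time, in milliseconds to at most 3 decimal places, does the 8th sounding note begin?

1. 0.0ms @ 0 + 825.688ms (3/2)
2. 825.688ms @ 3/2 + 412.844ms (3/4)
3. 1238.532ms @ 9/4 + 412.844ms (3/4)
4. 1651.376ms @ 3 + 165.138ms (3/10)
5. 1816.514ms @ 33/10 + 165.138ms (3/10)
6. 1981.651ms @ 18/5 + 165.138ms (3/10)
7. 2146.789ms @ 39/10 + 165.138ms (3/10)
8. 2311.927ms @ 21/5 + 165.138ms (3/10)
9. 2477.064ms @ 9/2 + 825.688ms (3/2)
10. 3302.752ms @ 6 + 412.844ms (3/4)
11. 3715.596ms @ 27/4 + 412.844ms (3/4)
12. 4128.44ms @ 15/2 + 825.688ms (3/2)

note 8 onset = 21/5b = 2311.927ms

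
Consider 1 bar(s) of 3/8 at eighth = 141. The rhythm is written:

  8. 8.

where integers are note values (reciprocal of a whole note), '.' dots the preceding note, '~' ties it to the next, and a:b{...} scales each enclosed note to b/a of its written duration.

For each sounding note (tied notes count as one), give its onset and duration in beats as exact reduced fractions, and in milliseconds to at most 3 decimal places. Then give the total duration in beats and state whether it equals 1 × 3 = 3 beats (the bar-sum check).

1) 0.0ms=0b +638.298ms=3/2b
2) 638.298ms=3/2b +638.298ms=3/2b
Σ=3b of 3 (141bpm 3/8) — PASS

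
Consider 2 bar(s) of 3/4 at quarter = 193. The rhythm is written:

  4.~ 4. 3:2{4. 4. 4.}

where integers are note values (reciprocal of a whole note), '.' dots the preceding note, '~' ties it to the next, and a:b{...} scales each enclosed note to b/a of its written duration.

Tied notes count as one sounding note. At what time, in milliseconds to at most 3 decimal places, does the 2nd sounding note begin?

note 2 onset = 3b = 932.642ms

1. 0.0ms @ 0 + 932.642ms (3)
2. 932.642ms @ 3 + 310.881ms (1)
3. 1243.523ms @ 4 + 310.881ms (1)
4. 1554.404ms @ 5 + 310.881ms (1)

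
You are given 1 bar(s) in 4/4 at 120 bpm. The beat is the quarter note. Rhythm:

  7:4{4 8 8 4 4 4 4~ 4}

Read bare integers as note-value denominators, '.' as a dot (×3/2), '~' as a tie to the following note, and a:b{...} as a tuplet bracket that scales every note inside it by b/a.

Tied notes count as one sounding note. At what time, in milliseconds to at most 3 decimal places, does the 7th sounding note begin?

note 7 onset = 20/7b = 1428.571ms

1. 0.0ms @ 0 + 285.714ms (4/7)
2. 285.714ms @ 4/7 + 142.857ms (2/7)
3. 428.571ms @ 6/7 + 142.857ms (2/7)
4. 571.429ms @ 8/7 + 285.714ms (4/7)
5. 857.143ms @ 12/7 + 285.714ms (4/7)
6. 1142.857ms @ 16/7 + 285.714ms (4/7)
7. 1428.571ms @ 20/7 + 571.429ms (8/7)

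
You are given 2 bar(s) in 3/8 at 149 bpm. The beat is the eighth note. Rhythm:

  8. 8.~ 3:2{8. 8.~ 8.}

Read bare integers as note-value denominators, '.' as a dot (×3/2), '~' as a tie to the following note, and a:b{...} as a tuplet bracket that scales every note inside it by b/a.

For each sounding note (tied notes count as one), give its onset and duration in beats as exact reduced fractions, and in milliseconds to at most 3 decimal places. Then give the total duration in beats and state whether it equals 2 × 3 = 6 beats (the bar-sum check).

1) 0.0ms=0b +604.027ms=3/2b
2) 604.027ms=3/2b +1006.711ms=5/2b
3) 1610.738ms=4b +805.369ms=2b
Σ=6b of 6 (149bpm 3/8) — PASS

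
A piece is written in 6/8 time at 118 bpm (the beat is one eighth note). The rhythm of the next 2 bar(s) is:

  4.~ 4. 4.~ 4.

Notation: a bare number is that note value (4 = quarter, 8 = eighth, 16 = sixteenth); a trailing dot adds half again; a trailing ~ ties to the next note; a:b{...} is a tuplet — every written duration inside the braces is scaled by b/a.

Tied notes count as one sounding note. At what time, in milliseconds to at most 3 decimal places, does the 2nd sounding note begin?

note 2 onset = 6b = 3050.847ms

1. 0.0ms @ 0 + 3050.847ms (6)
2. 3050.847ms @ 6 + 3050.847ms (6)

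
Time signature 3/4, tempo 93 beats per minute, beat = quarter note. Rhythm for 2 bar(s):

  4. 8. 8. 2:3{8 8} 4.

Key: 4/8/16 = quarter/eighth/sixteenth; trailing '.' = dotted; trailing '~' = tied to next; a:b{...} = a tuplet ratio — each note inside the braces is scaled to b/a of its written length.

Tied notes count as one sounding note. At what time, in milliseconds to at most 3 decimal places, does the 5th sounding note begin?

1. 0.0ms @ 0 + 967.742ms (3/2)
2. 967.742ms @ 3/2 + 483.871ms (3/4)
3. 1451.613ms @ 9/4 + 483.871ms (3/4)
4. 1935.484ms @ 3 + 483.871ms (3/4)
5. 2419.355ms @ 15/4 + 483.871ms (3/4)
6. 2903.226ms @ 9/2 + 967.742ms (3/2)

note 5 onset = 15/4b = 2419.355ms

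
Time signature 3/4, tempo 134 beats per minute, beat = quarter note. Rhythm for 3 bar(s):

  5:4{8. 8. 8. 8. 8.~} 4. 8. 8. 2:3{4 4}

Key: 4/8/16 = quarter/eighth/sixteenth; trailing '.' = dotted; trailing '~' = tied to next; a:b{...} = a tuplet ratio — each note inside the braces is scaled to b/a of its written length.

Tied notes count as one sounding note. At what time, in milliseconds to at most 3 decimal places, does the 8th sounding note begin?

1. 0.0ms @ 0 + 268.657ms (3/5)
2. 268.657ms @ 3/5 + 268.657ms (3/5)
3. 537.313ms @ 6/5 + 268.657ms (3/5)
4. 805.97ms @ 9/5 + 268.657ms (3/5)
5. 1074.627ms @ 12/5 + 940.299ms (21/10)
6. 2014.925ms @ 9/2 + 335.821ms (3/4)
7. 2350.746ms @ 21/4 + 335.821ms (3/4)
8. 2686.567ms @ 6 + 671.642ms (3/2)
9. 3358.209ms @ 15/2 + 671.642ms (3/2)

note 8 onset = 6b = 2686.567ms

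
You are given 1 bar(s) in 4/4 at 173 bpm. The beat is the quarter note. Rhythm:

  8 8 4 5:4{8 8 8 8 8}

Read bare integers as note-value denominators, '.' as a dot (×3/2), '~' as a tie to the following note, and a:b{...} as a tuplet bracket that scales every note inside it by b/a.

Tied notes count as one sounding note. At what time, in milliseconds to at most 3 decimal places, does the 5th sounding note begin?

note 5 onset = 12/5b = 832.37ms

1. 0.0ms @ 0 + 173.41ms (1/2)
2. 173.41ms @ 1/2 + 173.41ms (1/2)
3. 346.821ms @ 1 + 346.821ms (1)
4. 693.642ms @ 2 + 138.728ms (2/5)
5. 832.37ms @ 12/5 + 138.728ms (2/5)
6. 971.098ms @ 14/5 + 138.728ms (2/5)
7. 1109.827ms @ 16/5 + 138.728ms (2/5)
8. 1248.555ms @ 18/5 + 138.728ms (2/5)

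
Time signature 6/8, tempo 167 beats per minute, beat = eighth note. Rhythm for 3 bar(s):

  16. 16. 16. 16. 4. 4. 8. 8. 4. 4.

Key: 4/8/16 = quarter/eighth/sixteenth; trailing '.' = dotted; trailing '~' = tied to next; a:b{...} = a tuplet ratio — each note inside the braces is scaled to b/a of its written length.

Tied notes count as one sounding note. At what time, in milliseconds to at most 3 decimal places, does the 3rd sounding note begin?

note 3 onset = 3/2b = 538.922ms

1. 0.0ms @ 0 + 269.461ms (3/4)
2. 269.461ms @ 3/4 + 269.461ms (3/4)
3. 538.922ms @ 3/2 + 269.461ms (3/4)
4. 808.383ms @ 9/4 + 269.461ms (3/4)
5. 1077.844ms @ 3 + 1077.844ms (3)
6. 2155.689ms @ 6 + 1077.844ms (3)
7. 3233.533ms @ 9 + 538.922ms (3/2)
8. 3772.455ms @ 21/2 + 538.922ms (3/2)
9. 4311.377ms @ 12 + 1077.844ms (3)
10. 5389.222ms @ 15 + 1077.844ms (3)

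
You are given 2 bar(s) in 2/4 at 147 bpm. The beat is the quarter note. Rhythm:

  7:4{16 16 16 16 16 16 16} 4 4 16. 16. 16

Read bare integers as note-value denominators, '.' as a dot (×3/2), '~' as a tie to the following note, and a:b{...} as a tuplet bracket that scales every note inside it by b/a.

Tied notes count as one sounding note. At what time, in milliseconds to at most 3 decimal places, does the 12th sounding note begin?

1. 0.0ms @ 0 + 58.309ms (1/7)
2. 58.309ms @ 1/7 + 58.309ms (1/7)
3. 116.618ms @ 2/7 + 58.309ms (1/7)
4. 174.927ms @ 3/7 + 58.309ms (1/7)
5. 233.236ms @ 4/7 + 58.309ms (1/7)
6. 291.545ms @ 5/7 + 58.309ms (1/7)
7. 349.854ms @ 6/7 + 58.309ms (1/7)
8. 408.163ms @ 1 + 408.163ms (1)
9. 816.327ms @ 2 + 408.163ms (1)
10. 1224.49ms @ 3 + 153.061ms (3/8)
11. 1377.551ms @ 27/8 + 153.061ms (3/8)
12. 1530.612ms @ 15/4 + 102.041ms (1/4)

note 12 onset = 15/4b = 1530.612ms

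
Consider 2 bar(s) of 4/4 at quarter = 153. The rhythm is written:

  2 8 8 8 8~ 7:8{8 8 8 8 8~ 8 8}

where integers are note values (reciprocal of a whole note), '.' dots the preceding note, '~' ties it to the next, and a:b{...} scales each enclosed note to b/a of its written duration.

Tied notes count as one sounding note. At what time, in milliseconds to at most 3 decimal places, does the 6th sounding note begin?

note 6 onset = 32/7b = 1792.717ms

1. 0.0ms @ 0 + 784.314ms (2)
2. 784.314ms @ 2 + 196.078ms (1/2)
3. 980.392ms @ 5/2 + 196.078ms (1/2)
4. 1176.471ms @ 3 + 196.078ms (1/2)
5. 1372.549ms @ 7/2 + 420.168ms (15/14)
6. 1792.717ms @ 32/7 + 224.09ms (4/7)
7. 2016.807ms @ 36/7 + 224.09ms (4/7)
8. 2240.896ms @ 40/7 + 224.09ms (4/7)
9. 2464.986ms @ 44/7 + 448.179ms (8/7)
10. 2913.165ms @ 52/7 + 224.09ms (4/7)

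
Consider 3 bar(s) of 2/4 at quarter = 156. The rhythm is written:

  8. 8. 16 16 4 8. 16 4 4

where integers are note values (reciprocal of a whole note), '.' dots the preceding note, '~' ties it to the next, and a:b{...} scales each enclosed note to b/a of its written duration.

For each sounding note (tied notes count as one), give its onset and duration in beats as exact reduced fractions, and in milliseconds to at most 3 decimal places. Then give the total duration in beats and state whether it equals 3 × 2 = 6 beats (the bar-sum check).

1) 0.0ms=0b +288.462ms=3/4b
2) 288.462ms=3/4b +288.462ms=3/4b
3) 576.923ms=3/2b +96.154ms=1/4b
4) 673.077ms=7/4b +96.154ms=1/4b
5) 769.231ms=2b +384.615ms=1b
6) 1153.846ms=3b +288.462ms=3/4b
7) 1442.308ms=15/4b +96.154ms=1/4b
8) 1538.462ms=4b +384.615ms=1b
9) 1923.077ms=5b +384.615ms=1b
Σ=6b of 6 (156bpm 2/4) — PASS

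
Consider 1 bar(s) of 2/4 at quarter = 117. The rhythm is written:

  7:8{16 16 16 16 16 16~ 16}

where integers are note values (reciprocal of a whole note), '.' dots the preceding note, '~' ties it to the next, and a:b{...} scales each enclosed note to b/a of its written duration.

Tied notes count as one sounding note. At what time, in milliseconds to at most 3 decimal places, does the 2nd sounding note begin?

1. 0.0ms @ 0 + 146.52ms (2/7)
2. 146.52ms @ 2/7 + 146.52ms (2/7)
3. 293.04ms @ 4/7 + 146.52ms (2/7)
4. 439.56ms @ 6/7 + 146.52ms (2/7)
5. 586.081ms @ 8/7 + 146.52ms (2/7)
6. 732.601ms @ 10/7 + 293.04ms (4/7)

note 2 onset = 2/7b = 146.52ms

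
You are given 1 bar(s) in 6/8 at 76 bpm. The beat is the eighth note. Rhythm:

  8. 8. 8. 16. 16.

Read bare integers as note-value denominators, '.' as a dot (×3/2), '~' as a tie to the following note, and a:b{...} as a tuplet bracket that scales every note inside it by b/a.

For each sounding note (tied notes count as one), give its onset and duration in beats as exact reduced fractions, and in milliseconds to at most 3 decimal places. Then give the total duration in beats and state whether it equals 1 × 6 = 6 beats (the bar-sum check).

1) 0.0ms=0b +1184.211ms=3/2b
2) 1184.211ms=3/2b +1184.211ms=3/2b
3) 2368.421ms=3b +1184.211ms=3/2b
4) 3552.632ms=9/2b +592.105ms=3/4b
5) 4144.737ms=21/4b +592.105ms=3/4b
Σ=6b of 6 (76bpm 6/8) — PASS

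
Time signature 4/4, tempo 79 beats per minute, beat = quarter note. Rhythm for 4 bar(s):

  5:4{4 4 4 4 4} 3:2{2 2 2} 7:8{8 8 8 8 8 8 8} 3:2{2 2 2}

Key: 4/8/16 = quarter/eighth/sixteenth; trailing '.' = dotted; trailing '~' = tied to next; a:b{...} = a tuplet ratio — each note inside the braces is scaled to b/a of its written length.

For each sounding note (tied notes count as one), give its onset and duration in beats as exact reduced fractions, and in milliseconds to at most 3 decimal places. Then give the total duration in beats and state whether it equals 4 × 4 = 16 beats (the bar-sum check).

1) 0.0ms=0b +607.595ms=4/5b
2) 607.595ms=4/5b +607.595ms=4/5b
3) 1215.19ms=8/5b +607.595ms=4/5b
4) 1822.785ms=12/5b +607.595ms=4/5b
5) 2430.38ms=16/5b +607.595ms=4/5b
6) 3037.975ms=4b +1012.658ms=4/3b
7) 4050.633ms=16/3b +1012.658ms=4/3b
8) 5063.291ms=20/3b +1012.658ms=4/3b
9) 6075.949ms=8b +433.996ms=4/7b
10) 6509.946ms=60/7b +433.996ms=4/7b
11) 6943.942ms=64/7b +433.996ms=4/7b
12) 7377.939ms=68/7b +433.996ms=4/7b
13) 7811.935ms=72/7b +433.996ms=4/7b
14) 8245.931ms=76/7b +433.996ms=4/7b
15) 8679.928ms=80/7b +433.996ms=4/7b
16) 9113.924ms=12b +1012.658ms=4/3b
17) 10126.582ms=40/3b +1012.658ms=4/3b
18) 11139.241ms=44/3b +1012.658ms=4/3b
Σ=16b of 16 (79bpm 4/4) — PASS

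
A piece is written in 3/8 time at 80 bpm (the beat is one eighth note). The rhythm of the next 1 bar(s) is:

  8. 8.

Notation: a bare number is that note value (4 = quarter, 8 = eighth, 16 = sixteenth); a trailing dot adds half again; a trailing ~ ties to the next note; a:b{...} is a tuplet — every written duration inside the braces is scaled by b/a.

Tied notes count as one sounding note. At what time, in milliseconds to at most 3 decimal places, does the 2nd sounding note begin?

1. 0.0ms @ 0 + 1125.0ms (3/2)
2. 1125.0ms @ 3/2 + 1125.0ms (3/2)

note 2 onset = 3/2b = 1125.0ms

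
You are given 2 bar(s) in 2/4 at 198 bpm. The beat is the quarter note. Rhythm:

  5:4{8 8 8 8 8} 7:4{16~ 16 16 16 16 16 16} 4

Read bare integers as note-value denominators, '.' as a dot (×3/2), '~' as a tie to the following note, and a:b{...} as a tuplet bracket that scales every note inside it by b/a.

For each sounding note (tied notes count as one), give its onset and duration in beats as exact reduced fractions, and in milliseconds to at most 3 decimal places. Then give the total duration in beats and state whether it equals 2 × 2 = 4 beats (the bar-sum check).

1) 0.0ms=0b +121.212ms=2/5b
2) 121.212ms=2/5b +121.212ms=2/5b
3) 242.424ms=4/5b +121.212ms=2/5b
4) 363.636ms=6/5b +121.212ms=2/5b
5) 484.848ms=8/5b +121.212ms=2/5b
6) 606.061ms=2b +86.58ms=2/7b
7) 692.641ms=16/7b +43.29ms=1/7b
8) 735.931ms=17/7b +43.29ms=1/7b
9) 779.221ms=18/7b +43.29ms=1/7b
10) 822.511ms=19/7b +43.29ms=1/7b
11) 865.801ms=20/7b +43.29ms=1/7b
12) 909.091ms=3b +303.03ms=1b
Σ=4b of 4 (198bpm 2/4) — PASS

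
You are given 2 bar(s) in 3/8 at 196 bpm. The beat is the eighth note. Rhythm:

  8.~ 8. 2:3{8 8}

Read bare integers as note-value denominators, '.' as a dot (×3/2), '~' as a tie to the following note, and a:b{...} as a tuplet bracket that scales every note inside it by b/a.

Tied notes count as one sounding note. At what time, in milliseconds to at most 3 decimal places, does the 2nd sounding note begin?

1. 0.0ms @ 0 + 918.367ms (3)
2. 918.367ms @ 3 + 459.184ms (3/2)
3. 1377.551ms @ 9/2 + 459.184ms (3/2)

note 2 onset = 3b = 918.367ms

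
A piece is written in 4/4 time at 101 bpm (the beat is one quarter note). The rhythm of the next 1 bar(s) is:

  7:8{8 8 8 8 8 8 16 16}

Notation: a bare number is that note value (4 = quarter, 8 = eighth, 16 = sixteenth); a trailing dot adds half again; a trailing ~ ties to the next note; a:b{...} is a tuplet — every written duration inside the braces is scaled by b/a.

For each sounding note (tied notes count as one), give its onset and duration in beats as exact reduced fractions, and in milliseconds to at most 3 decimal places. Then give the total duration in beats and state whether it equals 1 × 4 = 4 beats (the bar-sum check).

1) 0.0ms=0b +339.463ms=4/7b
2) 339.463ms=4/7b +339.463ms=4/7b
3) 678.925ms=8/7b +339.463ms=4/7b
4) 1018.388ms=12/7b +339.463ms=4/7b
5) 1357.85ms=16/7b +339.463ms=4/7b
6) 1697.313ms=20/7b +339.463ms=4/7b
7) 2036.775ms=24/7b +169.731ms=2/7b
8) 2206.506ms=26/7b +169.731ms=2/7b
Σ=4b of 4 (101bpm 4/4) — PASS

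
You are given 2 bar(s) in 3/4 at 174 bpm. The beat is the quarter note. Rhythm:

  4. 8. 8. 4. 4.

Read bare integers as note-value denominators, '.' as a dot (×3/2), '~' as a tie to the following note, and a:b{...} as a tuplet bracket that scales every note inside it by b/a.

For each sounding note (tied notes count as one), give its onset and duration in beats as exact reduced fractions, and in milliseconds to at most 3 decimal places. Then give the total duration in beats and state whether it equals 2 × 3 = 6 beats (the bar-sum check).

1) 0.0ms=0b +517.241ms=3/2b
2) 517.241ms=3/2b +258.621ms=3/4b
3) 775.862ms=9/4b +258.621ms=3/4b
4) 1034.483ms=3b +517.241ms=3/2b
5) 1551.724ms=9/2b +517.241ms=3/2b
Σ=6b of 6 (174bpm 3/4) — PASS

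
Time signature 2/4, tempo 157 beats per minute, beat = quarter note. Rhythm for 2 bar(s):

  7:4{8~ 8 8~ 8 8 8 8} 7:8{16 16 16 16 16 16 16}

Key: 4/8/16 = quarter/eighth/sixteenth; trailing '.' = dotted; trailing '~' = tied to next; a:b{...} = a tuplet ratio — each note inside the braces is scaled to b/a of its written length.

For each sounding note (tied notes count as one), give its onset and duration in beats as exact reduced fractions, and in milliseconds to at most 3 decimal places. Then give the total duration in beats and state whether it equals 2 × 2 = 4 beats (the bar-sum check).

1) 0.0ms=0b +218.38ms=4/7b
2) 218.38ms=4/7b +218.38ms=4/7b
3) 436.761ms=8/7b +109.19ms=2/7b
4) 545.951ms=10/7b +109.19ms=2/7b
5) 655.141ms=12/7b +109.19ms=2/7b
6) 764.331ms=2b +109.19ms=2/7b
7) 873.521ms=16/7b +109.19ms=2/7b
8) 982.712ms=18/7b +109.19ms=2/7b
9) 1091.902ms=20/7b +109.19ms=2/7b
10) 1201.092ms=22/7b +109.19ms=2/7b
11) 1310.282ms=24/7b +109.19ms=2/7b
12) 1419.472ms=26/7b +109.19ms=2/7b
Σ=4b of 4 (157bpm 2/4) — PASS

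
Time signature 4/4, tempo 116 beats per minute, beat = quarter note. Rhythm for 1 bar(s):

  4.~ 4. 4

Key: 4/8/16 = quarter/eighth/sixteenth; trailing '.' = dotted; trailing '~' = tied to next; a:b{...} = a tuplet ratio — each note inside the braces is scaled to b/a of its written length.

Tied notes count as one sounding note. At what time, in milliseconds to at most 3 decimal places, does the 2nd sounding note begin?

1. 0.0ms @ 0 + 1551.724ms (3)
2. 1551.724ms @ 3 + 517.241ms (1)

note 2 onset = 3b = 1551.724ms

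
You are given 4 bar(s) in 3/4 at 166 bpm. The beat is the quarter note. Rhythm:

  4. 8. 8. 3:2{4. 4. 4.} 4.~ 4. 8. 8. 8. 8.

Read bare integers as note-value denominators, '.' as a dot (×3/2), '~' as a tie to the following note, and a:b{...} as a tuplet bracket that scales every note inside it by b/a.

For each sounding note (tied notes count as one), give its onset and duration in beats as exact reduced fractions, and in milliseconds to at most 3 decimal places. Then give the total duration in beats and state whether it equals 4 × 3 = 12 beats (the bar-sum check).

1) 0.0ms=0b +542.169ms=3/2b
2) 542.169ms=3/2b +271.084ms=3/4b
3) 813.253ms=9/4b +271.084ms=3/4b
4) 1084.337ms=3b +361.446ms=1b
5) 1445.783ms=4b +361.446ms=1b
6) 1807.229ms=5b +361.446ms=1b
7) 2168.675ms=6b +1084.337ms=3b
8) 3253.012ms=9b +271.084ms=3/4b
9) 3524.096ms=39/4b +271.084ms=3/4b
10) 3795.181ms=21/2b +271.084ms=3/4b
11) 4066.265ms=45/4b +271.084ms=3/4b
Σ=12b of 12 (166bpm 3/4) — PASS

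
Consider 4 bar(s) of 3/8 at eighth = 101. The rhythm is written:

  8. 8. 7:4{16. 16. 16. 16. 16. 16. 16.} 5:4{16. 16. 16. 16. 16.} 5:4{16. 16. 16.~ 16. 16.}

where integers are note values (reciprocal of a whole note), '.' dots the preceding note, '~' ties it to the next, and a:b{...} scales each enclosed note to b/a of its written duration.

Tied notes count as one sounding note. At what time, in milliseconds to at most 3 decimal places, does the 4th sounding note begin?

1. 0.0ms @ 0 + 891.089ms (3/2)
2. 891.089ms @ 3/2 + 891.089ms (3/2)
3. 1782.178ms @ 3 + 254.597ms (3/7)
4. 2036.775ms @ 24/7 + 254.597ms (3/7)
5. 2291.372ms @ 27/7 + 254.597ms (3/7)
6. 2545.969ms @ 30/7 + 254.597ms (3/7)
7. 2800.566ms @ 33/7 + 254.597ms (3/7)
8. 3055.163ms @ 36/7 + 254.597ms (3/7)
9. 3309.76ms @ 39/7 + 254.597ms (3/7)
10. 3564.356ms @ 6 + 356.436ms (3/5)
11. 3920.792ms @ 33/5 + 356.436ms (3/5)
12. 4277.228ms @ 36/5 + 356.436ms (3/5)
13. 4633.663ms @ 39/5 + 356.436ms (3/5)
14. 4990.099ms @ 42/5 + 356.436ms (3/5)
15. 5346.535ms @ 9 + 356.436ms (3/5)
16. 5702.97ms @ 48/5 + 356.436ms (3/5)
17. 6059.406ms @ 51/5 + 712.871ms (6/5)
18. 6772.277ms @ 57/5 + 356.436ms (3/5)

note 4 onset = 24/7b = 2036.775ms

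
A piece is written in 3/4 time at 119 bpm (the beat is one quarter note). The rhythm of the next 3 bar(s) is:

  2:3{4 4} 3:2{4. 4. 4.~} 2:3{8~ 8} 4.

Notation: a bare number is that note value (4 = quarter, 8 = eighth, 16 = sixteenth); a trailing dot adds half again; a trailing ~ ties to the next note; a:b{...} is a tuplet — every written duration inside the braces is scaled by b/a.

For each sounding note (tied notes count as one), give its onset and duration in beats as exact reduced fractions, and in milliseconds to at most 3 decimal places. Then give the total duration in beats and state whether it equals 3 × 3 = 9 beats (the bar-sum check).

1) 0.0ms=0b +756.303ms=3/2b
2) 756.303ms=3/2b +756.303ms=3/2b
3) 1512.605ms=3b +504.202ms=1b
4) 2016.807ms=4b +504.202ms=1b
5) 2521.008ms=5b +1260.504ms=5/2b
6) 3781.513ms=15/2b +756.303ms=3/2b
Σ=9b of 9 (119bpm 3/4) — PASS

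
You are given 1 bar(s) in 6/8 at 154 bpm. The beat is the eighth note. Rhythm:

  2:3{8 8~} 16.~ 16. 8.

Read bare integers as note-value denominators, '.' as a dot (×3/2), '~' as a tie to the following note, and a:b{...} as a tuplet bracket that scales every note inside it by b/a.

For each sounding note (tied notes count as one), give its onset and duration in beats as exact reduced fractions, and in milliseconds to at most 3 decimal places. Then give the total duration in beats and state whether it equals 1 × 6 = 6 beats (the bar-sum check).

1) 0.0ms=0b +584.416ms=3/2b
2) 584.416ms=3/2b +1168.831ms=3b
3) 1753.247ms=9/2b +584.416ms=3/2b
Σ=6b of 6 (154bpm 6/8) — PASS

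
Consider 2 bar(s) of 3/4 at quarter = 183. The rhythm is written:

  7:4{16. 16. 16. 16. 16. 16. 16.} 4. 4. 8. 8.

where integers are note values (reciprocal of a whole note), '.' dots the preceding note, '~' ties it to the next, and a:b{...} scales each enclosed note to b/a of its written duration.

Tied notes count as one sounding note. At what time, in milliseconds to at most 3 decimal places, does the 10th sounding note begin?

note 10 onset = 9/2b = 1475.41ms

1. 0.0ms @ 0 + 70.258ms (3/14)
2. 70.258ms @ 3/14 + 70.258ms (3/14)
3. 140.515ms @ 3/7 + 70.258ms (3/14)
4. 210.773ms @ 9/14 + 70.258ms (3/14)
5. 281.03ms @ 6/7 + 70.258ms (3/14)
6. 351.288ms @ 15/14 + 70.258ms (3/14)
7. 421.546ms @ 9/7 + 70.258ms (3/14)
8. 491.803ms @ 3/2 + 491.803ms (3/2)
9. 983.607ms @ 3 + 491.803ms (3/2)
10. 1475.41ms @ 9/2 + 245.902ms (3/4)
11. 1721.311ms @ 21/4 + 245.902ms (3/4)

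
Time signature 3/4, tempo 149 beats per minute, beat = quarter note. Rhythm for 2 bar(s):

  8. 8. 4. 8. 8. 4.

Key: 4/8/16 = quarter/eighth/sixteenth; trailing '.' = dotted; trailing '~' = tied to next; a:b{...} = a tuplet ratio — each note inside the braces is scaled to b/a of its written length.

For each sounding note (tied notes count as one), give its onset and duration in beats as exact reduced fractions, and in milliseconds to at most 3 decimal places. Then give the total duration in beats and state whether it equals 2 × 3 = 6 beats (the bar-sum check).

1) 0.0ms=0b +302.013ms=3/4b
2) 302.013ms=3/4b +302.013ms=3/4b
3) 604.027ms=3/2b +604.027ms=3/2b
4) 1208.054ms=3b +302.013ms=3/4b
5) 1510.067ms=15/4b +302.013ms=3/4b
6) 1812.081ms=9/2b +604.027ms=3/2b
Σ=6b of 6 (149bpm 3/4) — PASS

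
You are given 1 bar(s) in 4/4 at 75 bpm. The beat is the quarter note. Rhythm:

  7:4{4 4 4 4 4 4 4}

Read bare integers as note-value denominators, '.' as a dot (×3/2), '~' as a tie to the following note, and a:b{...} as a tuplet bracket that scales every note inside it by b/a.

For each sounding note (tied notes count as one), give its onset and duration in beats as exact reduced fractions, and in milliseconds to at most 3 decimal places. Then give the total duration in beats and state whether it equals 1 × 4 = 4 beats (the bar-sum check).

1) 0.0ms=0b +457.143ms=4/7b
2) 457.143ms=4/7b +457.143ms=4/7b
3) 914.286ms=8/7b +457.143ms=4/7b
4) 1371.429ms=12/7b +457.143ms=4/7b
5) 1828.571ms=16/7b +457.143ms=4/7b
6) 2285.714ms=20/7b +457.143ms=4/7b
7) 2742.857ms=24/7b +457.143ms=4/7b
Σ=4b of 4 (75bpm 4/4) — PASS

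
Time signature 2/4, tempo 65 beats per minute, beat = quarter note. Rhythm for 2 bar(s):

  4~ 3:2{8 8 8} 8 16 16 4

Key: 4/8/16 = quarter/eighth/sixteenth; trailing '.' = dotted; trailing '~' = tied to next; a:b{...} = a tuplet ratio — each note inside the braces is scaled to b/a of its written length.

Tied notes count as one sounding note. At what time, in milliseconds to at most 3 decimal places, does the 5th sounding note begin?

1. 0.0ms @ 0 + 1230.769ms (4/3)
2. 1230.769ms @ 4/3 + 307.692ms (1/3)
3. 1538.462ms @ 5/3 + 307.692ms (1/3)
4. 1846.154ms @ 2 + 461.538ms (1/2)
5. 2307.692ms @ 5/2 + 230.769ms (1/4)
6. 2538.462ms @ 11/4 + 230.769ms (1/4)
7. 2769.231ms @ 3 + 923.077ms (1)

note 5 onset = 5/2b = 2307.692ms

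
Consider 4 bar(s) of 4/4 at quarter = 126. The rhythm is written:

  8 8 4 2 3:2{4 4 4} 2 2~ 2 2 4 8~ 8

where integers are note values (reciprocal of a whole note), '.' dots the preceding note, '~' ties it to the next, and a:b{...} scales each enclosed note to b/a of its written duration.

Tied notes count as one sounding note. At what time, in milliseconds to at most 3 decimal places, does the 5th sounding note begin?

1. 0.0ms @ 0 + 238.095ms (1/2)
2. 238.095ms @ 1/2 + 238.095ms (1/2)
3. 476.19ms @ 1 + 476.19ms (1)
4. 952.381ms @ 2 + 952.381ms (2)
5. 1904.762ms @ 4 + 317.46ms (2/3)
6. 2222.222ms @ 14/3 + 317.46ms (2/3)
7. 2539.683ms @ 16/3 + 317.46ms (2/3)
8. 2857.143ms @ 6 + 952.381ms (2)
9. 3809.524ms @ 8 + 1904.762ms (4)
10. 5714.286ms @ 12 + 952.381ms (2)
11. 6666.667ms @ 14 + 476.19ms (1)
12. 7142.857ms @ 15 + 476.19ms (1)

note 5 onset = 4b = 1904.762ms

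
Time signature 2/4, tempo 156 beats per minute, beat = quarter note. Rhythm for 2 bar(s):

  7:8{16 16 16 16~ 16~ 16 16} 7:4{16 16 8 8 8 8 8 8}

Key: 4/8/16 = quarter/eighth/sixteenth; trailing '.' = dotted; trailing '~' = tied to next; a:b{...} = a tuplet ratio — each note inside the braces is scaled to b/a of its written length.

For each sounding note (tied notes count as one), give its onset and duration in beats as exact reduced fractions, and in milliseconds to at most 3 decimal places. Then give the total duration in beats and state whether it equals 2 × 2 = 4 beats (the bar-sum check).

1) 0.0ms=0b +109.89ms=2/7b
2) 109.89ms=2/7b +109.89ms=2/7b
3) 219.78ms=4/7b +109.89ms=2/7b
4) 329.67ms=6/7b +329.67ms=6/7b
5) 659.341ms=12/7b +109.89ms=2/7b
6) 769.231ms=2b +54.945ms=1/7b
7) 824.176ms=15/7b +54.945ms=1/7b
8) 879.121ms=16/7b +109.89ms=2/7b
9) 989.011ms=18/7b +109.89ms=2/7b
10) 1098.901ms=20/7b +109.89ms=2/7b
11) 1208.791ms=22/7b +109.89ms=2/7b
12) 1318.681ms=24/7b +109.89ms=2/7b
13) 1428.571ms=26/7b +109.89ms=2/7b
Σ=4b of 4 (156bpm 2/4) — PASS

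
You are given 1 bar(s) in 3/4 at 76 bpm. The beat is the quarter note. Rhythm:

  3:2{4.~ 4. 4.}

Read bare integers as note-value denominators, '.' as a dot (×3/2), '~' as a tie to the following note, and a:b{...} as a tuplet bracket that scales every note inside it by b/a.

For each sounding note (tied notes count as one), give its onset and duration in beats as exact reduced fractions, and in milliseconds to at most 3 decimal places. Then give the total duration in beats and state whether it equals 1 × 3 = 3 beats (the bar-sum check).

1) 0.0ms=0b +1578.947ms=2b
2) 1578.947ms=2b +789.474ms=1b
Σ=3b of 3 (76bpm 3/4) — PASS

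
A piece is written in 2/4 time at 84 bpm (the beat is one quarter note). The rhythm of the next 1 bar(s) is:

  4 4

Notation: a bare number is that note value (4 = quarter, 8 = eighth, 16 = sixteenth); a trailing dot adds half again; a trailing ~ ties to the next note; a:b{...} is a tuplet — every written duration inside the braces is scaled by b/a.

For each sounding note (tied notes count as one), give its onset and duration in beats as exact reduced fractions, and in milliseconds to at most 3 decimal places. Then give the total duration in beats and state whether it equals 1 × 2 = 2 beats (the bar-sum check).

1) 0.0ms=0b +714.286ms=1b
2) 714.286ms=1b +714.286ms=1b
Σ=2b of 2 (84bpm 2/4) — PASS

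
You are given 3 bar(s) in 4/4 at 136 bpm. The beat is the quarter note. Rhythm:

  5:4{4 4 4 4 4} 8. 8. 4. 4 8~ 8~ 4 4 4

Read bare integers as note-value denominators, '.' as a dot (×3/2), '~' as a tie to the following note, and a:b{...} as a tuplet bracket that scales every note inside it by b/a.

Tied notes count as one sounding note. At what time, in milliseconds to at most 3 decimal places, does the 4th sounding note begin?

note 4 onset = 12/5b = 1058.824ms

1. 0.0ms @ 0 + 352.941ms (4/5)
2. 352.941ms @ 4/5 + 352.941ms (4/5)
3. 705.882ms @ 8/5 + 352.941ms (4/5)
4. 1058.824ms @ 12/5 + 352.941ms (4/5)
5. 1411.765ms @ 16/5 + 352.941ms (4/5)
6. 1764.706ms @ 4 + 330.882ms (3/4)
7. 2095.588ms @ 19/4 + 330.882ms (3/4)
8. 2426.471ms @ 11/2 + 661.765ms (3/2)
9. 3088.235ms @ 7 + 441.176ms (1)
10. 3529.412ms @ 8 + 882.353ms (2)
11. 4411.765ms @ 10 + 441.176ms (1)
12. 4852.941ms @ 11 + 441.176ms (1)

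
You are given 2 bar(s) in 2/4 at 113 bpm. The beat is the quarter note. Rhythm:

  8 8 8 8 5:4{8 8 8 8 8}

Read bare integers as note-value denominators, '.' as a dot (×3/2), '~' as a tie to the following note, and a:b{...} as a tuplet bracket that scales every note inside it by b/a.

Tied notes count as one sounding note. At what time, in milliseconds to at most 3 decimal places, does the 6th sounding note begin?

note 6 onset = 12/5b = 1274.336ms

1. 0.0ms @ 0 + 265.487ms (1/2)
2. 265.487ms @ 1/2 + 265.487ms (1/2)
3. 530.973ms @ 1 + 265.487ms (1/2)
4. 796.46ms @ 3/2 + 265.487ms (1/2)
5. 1061.947ms @ 2 + 212.389ms (2/5)
6. 1274.336ms @ 12/5 + 212.389ms (2/5)
7. 1486.726ms @ 14/5 + 212.389ms (2/5)
8. 1699.115ms @ 16/5 + 212.389ms (2/5)
9. 1911.504ms @ 18/5 + 212.389ms (2/5)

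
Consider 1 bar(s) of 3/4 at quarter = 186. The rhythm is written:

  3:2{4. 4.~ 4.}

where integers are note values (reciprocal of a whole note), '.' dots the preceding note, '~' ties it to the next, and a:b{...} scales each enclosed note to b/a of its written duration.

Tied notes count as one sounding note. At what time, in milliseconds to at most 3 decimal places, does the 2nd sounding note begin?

1. 0.0ms @ 0 + 322.581ms (1)
2. 322.581ms @ 1 + 645.161ms (2)

note 2 onset = 1b = 322.581ms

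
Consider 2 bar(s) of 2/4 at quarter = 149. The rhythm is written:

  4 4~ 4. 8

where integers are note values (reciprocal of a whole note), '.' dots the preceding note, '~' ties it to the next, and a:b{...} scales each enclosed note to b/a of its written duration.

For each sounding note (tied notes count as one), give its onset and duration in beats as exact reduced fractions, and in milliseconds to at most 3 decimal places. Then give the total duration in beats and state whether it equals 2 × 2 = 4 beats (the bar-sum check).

1) 0.0ms=0b +402.685ms=1b
2) 402.685ms=1b +1006.711ms=5/2b
3) 1409.396ms=7/2b +201.342ms=1/2b
Σ=4b of 4 (149bpm 2/4) — PASS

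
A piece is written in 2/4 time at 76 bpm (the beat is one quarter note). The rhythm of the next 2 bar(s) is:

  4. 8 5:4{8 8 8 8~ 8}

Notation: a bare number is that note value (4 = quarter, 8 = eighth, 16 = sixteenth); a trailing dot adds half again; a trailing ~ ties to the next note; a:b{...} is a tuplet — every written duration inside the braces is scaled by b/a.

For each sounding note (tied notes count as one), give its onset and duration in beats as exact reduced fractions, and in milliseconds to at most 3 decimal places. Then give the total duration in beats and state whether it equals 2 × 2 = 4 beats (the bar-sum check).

1) 0.0ms=0b +1184.211ms=3/2b
2) 1184.211ms=3/2b +394.737ms=1/2b
3) 1578.947ms=2b +315.789ms=2/5b
4) 1894.737ms=12/5b +315.789ms=2/5b
5) 2210.526ms=14/5b +315.789ms=2/5b
6) 2526.316ms=16/5b +631.579ms=4/5b
Σ=4b of 4 (76bpm 2/4) — PASS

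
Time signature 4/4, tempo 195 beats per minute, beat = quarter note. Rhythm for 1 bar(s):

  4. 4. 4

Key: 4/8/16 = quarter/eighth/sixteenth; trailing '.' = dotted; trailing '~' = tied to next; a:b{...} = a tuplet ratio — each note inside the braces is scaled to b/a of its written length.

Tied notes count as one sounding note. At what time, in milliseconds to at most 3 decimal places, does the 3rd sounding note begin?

note 3 onset = 3b = 923.077ms

1. 0.0ms @ 0 + 461.538ms (3/2)
2. 461.538ms @ 3/2 + 461.538ms (3/2)
3. 923.077ms @ 3 + 307.692ms (1)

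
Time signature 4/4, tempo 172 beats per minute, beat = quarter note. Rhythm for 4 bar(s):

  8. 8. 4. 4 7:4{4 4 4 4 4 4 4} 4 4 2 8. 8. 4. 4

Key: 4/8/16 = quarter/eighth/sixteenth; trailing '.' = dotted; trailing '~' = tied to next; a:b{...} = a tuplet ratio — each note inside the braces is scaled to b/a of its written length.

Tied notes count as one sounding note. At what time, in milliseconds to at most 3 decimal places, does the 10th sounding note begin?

1. 0.0ms @ 0 + 261.628ms (3/4)
2. 261.628ms @ 3/4 + 261.628ms (3/4)
3. 523.256ms @ 3/2 + 523.256ms (3/2)
4. 1046.512ms @ 3 + 348.837ms (1)
5. 1395.349ms @ 4 + 199.336ms (4/7)
6. 1594.684ms @ 32/7 + 199.336ms (4/7)
7. 1794.02ms @ 36/7 + 199.336ms (4/7)
8. 1993.355ms @ 40/7 + 199.336ms (4/7)
9. 2192.691ms @ 44/7 + 199.336ms (4/7)
10. 2392.027ms @ 48/7 + 199.336ms (4/7)
11. 2591.362ms @ 52/7 + 199.336ms (4/7)
12. 2790.698ms @ 8 + 348.837ms (1)
13. 3139.535ms @ 9 + 348.837ms (1)
14. 3488.372ms @ 10 + 697.674ms (2)
15. 4186.047ms @ 12 + 261.628ms (3/4)
16. 4447.674ms @ 51/4 + 261.628ms (3/4)
17. 4709.302ms @ 27/2 + 523.256ms (3/2)
18. 5232.558ms @ 15 + 348.837ms (1)

note 10 onset = 48/7b = 2392.027ms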